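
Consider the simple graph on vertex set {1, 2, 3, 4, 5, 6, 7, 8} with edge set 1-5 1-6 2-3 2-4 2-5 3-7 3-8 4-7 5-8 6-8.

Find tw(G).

2

A width-2 tree decomposition is:
Bags: B1 = {1, 6, 8}  B2 = {1, 5, 8}  B3 = {3, 5, 8}  B4 = {2, 3, 5}  B5 = {2, 3, 7}  B6 = {2, 4, 7}
Tree: B1–B2, B2–B3, B3–B4, B4–B5, B5–B6
Every bag has size at most 3, so the width is 3 − 1 = 2 and tw(G) ≤ 2. For the lower bound, G contains the cycle 6–1–5–8–6, so G is not a forest; only forests have treewidth ≤ 1, hence tw(G) ≥ 2. Hence tw(G) = 2 exactly.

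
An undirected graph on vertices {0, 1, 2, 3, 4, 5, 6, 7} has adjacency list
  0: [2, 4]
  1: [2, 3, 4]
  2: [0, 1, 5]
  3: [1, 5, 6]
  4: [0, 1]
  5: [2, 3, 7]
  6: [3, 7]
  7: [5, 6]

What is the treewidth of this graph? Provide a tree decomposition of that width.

The largest bag has 3 vertices, giving width 2; this decomposition certifies tw(G) ≤ 2. The edges 4–0–2–1–4 form a cycle, so G is not a tree and its treewidth is at least 2. The upper and lower bounds meet at 2, so that is the treewidth.

Treewidth 2.
Bags: B1 = {0, 1, 4}  B2 = {0, 1, 2}  B3 = {1, 2, 3}  B4 = {2, 3, 5}  B5 = {3, 5, 6}  B6 = {5, 6, 7}
Tree: B1–B2, B2–B3, B3–B4, B4–B5, B5–B6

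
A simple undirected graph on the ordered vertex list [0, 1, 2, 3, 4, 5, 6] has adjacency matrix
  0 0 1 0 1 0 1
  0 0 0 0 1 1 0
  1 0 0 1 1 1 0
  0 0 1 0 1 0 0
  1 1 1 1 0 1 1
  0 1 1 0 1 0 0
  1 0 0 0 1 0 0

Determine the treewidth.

2

A width-2 tree decomposition is:
Bags: B1 = {2, 4, 5}  B2 = {1, 4, 5}  B3 = {0, 2, 4}  B4 = {0, 4, 6}  B5 = {2, 3, 4}
Tree: B1–B2, B1–B3, B3–B4, B1–B5
Each bag holds 3 vertices, so the decomposition has width 2, which upper-bounds the treewidth. On the other hand G contains the 3-clique {1, 4, 5}. A clique must lie in a single bag of any decomposition, so no decomposition can have width below 2. Hence tw(G) = 2 exactly.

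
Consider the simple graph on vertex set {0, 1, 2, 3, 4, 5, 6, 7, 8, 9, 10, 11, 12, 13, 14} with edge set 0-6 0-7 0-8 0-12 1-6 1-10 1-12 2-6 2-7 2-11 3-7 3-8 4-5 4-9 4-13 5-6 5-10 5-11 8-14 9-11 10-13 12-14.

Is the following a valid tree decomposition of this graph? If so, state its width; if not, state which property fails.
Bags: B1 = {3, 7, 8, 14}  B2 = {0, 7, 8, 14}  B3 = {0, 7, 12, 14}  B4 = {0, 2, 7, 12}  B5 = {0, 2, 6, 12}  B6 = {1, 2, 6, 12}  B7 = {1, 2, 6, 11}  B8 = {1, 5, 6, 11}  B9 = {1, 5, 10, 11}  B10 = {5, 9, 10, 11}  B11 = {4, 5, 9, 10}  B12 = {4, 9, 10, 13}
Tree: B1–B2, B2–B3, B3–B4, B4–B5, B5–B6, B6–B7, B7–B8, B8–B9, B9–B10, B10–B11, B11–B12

Yes; width 3.

Checking the three conditions: (i) the bags cover all of {0, 1, 2, 3, 4, 5, 6, 7, 8, 9, 10, 11, 12, 13, 14}; (ii) for each edge, some bag contains both endpoints; (iii) the bags containing any fixed vertex form a subtree. All hold, so the decomposition is valid with width 4 − 1 = 3.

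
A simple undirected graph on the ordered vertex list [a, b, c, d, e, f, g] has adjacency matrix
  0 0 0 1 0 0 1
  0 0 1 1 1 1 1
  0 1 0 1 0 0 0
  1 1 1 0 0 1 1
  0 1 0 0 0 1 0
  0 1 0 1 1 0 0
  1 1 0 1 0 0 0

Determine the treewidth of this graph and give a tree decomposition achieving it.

Every bag has size at most 3, so the width is 3 − 1 = 2 and tw(G) ≤ 2. Conversely, {a, d, g} is a clique of size 3, and the vertices of any clique must share a bag in every tree decomposition; so some bag has ≥ 3 vertices and tw(G) ≥ 2. Combining the bounds, tw(G) = 2.

Treewidth 2.
One optimal decomposition is:
Bags: B1 = {a, d, g}  B2 = {b, d, g}  B3 = {b, d, f}  B4 = {b, c, d}  B5 = {b, e, f}
Tree: B1–B2, B2–B3, B2–B4, B3–B5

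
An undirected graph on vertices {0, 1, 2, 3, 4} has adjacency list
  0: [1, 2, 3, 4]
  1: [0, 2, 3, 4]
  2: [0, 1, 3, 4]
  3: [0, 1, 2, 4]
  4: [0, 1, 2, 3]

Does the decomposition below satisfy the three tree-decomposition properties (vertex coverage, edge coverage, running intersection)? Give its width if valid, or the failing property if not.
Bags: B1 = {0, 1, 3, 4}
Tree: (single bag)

A tree decomposition must satisfy three properties: every vertex lies in some bag; for every edge, both endpoints lie together in some bag; and for every vertex, the bags containing it form a connected subtree. Here vertex 2 appears in no bag, so the decomposition is invalid.

No — vertex 2 appears in no bag.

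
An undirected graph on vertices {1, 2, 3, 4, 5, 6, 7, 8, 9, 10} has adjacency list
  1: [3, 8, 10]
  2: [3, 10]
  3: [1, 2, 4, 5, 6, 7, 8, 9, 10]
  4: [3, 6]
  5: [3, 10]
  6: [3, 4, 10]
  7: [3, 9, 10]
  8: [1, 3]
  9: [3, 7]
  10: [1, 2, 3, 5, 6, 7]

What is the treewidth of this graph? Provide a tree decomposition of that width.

Treewidth 2.
One such decomposition:
Bags: B1 = {1, 3, 10}  B2 = {3, 5, 10}  B3 = {3, 7, 10}  B4 = {3, 7, 9}  B5 = {2, 3, 10}  B6 = {1, 3, 8}  B7 = {3, 6, 10}  B8 = {3, 4, 6}
Tree: B1–B2, B2–B3, B3–B4, B1–B5, B1–B6, B1–B7, B7–B8

Each bag holds 3 vertices, so the decomposition has width 2, which upper-bounds the treewidth. Conversely, {1, 3, 8} is a clique of size 3, and the vertices of any clique must share a bag in every tree decomposition; so some bag has ≥ 3 vertices and tw(G) ≥ 2. Hence tw(G) = 2 exactly.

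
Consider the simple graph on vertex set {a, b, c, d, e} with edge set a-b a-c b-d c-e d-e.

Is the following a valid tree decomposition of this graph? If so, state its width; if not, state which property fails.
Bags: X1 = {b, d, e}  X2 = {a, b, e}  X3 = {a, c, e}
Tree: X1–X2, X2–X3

Vertex coverage: the bags together contain {a, b, c, d, e}, the full vertex set. Edge coverage: each edge of G has both endpoints in at least one bag. Running intersection: for every vertex, the bags containing it form a connected subtree. All three properties hold, so this is a valid tree decomposition of width max|bag| − 1 = 2, and hence tw(G) ≤ 2.

Yes; width 2.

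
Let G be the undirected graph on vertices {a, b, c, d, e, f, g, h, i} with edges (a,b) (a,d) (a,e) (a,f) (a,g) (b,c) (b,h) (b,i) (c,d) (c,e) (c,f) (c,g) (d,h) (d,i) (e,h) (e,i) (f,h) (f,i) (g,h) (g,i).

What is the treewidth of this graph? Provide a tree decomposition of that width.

Each bag holds 5 vertices, so the decomposition has width 4, which upper-bounds the treewidth. For the lower bound: the 5 vertex sets {a,b}, {d,i}, {f,h}, {c}, {g} are disjoint, each induces a connected subgraph, and every pair is joined by at least one edge of G. Contracting each set to a single vertex therefore yields K_{5} as a minor, and since treewidth is minor-monotone, tw(G) ≥ tw(K_{5}) = 4. Combining the bounds, tw(G) = 4.

Treewidth 4.
One optimal decomposition is:
Bags: B1 = {a, b, c, h, i}  B2 = {a, c, d, h, i}  B3 = {a, c, f, h, i}  B4 = {a, c, g, h, i}  B5 = {a, c, e, h, i}
Tree: B1–B2, B2–B3, B3–B4, B4–B5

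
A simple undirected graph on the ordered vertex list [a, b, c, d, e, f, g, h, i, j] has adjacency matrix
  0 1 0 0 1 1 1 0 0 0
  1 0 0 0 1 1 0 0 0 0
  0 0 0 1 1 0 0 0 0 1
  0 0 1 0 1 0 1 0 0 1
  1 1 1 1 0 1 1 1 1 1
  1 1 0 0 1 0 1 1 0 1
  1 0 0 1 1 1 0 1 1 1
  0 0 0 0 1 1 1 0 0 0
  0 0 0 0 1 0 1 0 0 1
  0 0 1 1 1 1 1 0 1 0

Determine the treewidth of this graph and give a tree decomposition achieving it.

The largest bag has 4 vertices, giving width 3; this decomposition certifies tw(G) ≤ 3. Conversely, {d, e, g, j} is a clique of size 4, and the vertices of any clique must share a bag in every tree decomposition; so some bag has ≥ 4 vertices and tw(G) ≥ 3. The upper and lower bounds meet at 3, so that is the treewidth.

Treewidth 3.
Bags: B1 = {d, e, g, j}  B2 = {e, f, g, j}  B3 = {a, e, f, g}  B4 = {c, d, e, j}  B5 = {e, g, i, j}  B6 = {e, f, g, h}  B7 = {a, b, e, f}
Tree: B1–B2, B2–B3, B1–B4, B1–B5, B2–B6, B3–B7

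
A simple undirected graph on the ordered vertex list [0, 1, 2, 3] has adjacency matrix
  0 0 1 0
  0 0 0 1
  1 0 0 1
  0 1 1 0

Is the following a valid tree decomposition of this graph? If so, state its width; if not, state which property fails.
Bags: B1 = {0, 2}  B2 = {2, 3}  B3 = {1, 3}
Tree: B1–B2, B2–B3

Yes; width 1.

Vertex coverage: the bags together contain {0, 1, 2, 3}, the full vertex set. Edge coverage: each edge of G has both endpoints in at least one bag. Running intersection: for every vertex, the bags containing it form a connected subtree. All three properties hold, so this is a valid tree decomposition of width max|bag| − 1 = 1, and hence tw(G) ≤ 1.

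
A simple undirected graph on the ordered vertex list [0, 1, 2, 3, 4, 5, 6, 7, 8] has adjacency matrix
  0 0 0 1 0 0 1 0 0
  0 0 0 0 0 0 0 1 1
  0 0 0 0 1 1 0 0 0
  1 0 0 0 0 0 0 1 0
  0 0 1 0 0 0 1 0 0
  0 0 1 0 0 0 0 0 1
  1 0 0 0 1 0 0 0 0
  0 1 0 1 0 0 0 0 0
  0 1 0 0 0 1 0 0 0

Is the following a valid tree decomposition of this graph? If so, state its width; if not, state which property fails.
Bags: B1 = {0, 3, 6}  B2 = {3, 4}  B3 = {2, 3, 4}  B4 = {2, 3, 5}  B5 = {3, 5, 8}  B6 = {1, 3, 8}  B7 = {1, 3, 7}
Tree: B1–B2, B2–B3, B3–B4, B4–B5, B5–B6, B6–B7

No — edge (6,4) lies in no bag.

A tree decomposition must satisfy three properties: every vertex lies in some bag; for every edge, both endpoints lie together in some bag; and for every vertex, the bags containing it form a connected subtree. Here edge (6,4) lies in no bag, so the decomposition is invalid.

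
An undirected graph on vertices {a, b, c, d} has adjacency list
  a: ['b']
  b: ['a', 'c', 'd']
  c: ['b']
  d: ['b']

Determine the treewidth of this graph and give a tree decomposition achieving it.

Treewidth 1.
Bags: B1 = {a, b}  B2 = {b, c}  B3 = {b, d}
Tree: B1–B2, B2–B3

Each bag holds 2 vertices, so the decomposition has width 1, which upper-bounds the treewidth. Any graph with an edge has treewidth ≥ 1, and G has the edge a–b. The upper and lower bounds meet at 1, so that is the treewidth.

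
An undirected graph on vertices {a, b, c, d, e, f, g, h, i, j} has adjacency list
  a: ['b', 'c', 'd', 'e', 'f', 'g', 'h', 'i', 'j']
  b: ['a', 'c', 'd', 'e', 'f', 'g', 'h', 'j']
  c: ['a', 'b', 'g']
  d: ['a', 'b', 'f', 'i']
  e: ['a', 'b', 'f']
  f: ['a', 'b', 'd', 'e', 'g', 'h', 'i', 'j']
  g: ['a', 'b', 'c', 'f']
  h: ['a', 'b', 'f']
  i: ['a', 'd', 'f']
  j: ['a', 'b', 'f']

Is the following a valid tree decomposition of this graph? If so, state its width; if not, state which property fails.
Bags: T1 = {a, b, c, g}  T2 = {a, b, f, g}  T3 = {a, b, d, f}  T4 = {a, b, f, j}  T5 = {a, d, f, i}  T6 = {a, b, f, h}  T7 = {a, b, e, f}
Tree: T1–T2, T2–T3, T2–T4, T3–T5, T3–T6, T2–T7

Checking the three conditions: (i) the bags cover all of {a, b, c, d, e, f, g, h, i, j}; (ii) for each edge, some bag contains both endpoints; (iii) the bags containing any fixed vertex form a subtree. All hold, so the decomposition is valid with width 4 − 1 = 3.

Yes; width 3.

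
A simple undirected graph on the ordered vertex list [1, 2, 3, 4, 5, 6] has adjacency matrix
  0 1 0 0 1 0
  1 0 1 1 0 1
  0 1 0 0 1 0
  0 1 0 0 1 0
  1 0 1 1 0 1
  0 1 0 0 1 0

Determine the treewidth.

A width-2 tree decomposition is:
Bags: B1 = {2, 3, 5}  B2 = {2, 5, 6}  B3 = {1, 2, 5}  B4 = {2, 4, 5}
Tree: B1–B2, B2–B3, B3–B4
Every bag has size at most 3, so the width is 3 − 1 = 2 and tw(G) ≤ 2. Since 3–5–6–2–3 is a cycle in G, G is not acyclic. Forests are exactly the graphs of treewidth ≤ 1, so tw(G) ≥ 2. Therefore the treewidth is 2.

2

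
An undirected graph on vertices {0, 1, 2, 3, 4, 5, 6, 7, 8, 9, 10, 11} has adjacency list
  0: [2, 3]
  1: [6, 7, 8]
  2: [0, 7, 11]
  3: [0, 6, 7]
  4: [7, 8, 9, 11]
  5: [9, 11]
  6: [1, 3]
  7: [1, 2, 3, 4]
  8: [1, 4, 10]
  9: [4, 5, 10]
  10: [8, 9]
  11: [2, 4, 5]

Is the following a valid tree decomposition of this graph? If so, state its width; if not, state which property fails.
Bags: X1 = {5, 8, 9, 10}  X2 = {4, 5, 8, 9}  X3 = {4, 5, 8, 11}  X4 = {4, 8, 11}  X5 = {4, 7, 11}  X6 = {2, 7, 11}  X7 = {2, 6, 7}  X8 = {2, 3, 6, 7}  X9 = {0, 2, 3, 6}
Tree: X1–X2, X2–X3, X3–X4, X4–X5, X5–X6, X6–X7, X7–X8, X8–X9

A tree decomposition must satisfy three properties: every vertex lies in some bag; for every edge, both endpoints lie together in some bag; and for every vertex, the bags containing it form a connected subtree. Here vertex 1 appears in no bag, so the decomposition is invalid.

No — vertex 1 appears in no bag.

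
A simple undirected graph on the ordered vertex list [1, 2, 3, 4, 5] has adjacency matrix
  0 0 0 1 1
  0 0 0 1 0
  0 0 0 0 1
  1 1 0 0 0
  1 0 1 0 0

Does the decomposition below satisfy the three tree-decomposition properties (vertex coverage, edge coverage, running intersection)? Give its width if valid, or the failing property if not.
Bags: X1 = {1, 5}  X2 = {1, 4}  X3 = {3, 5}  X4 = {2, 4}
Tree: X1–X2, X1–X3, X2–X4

Checking the three conditions: (i) the bags cover all of {1, 2, 3, 4, 5}; (ii) for each edge, some bag contains both endpoints; (iii) the bags containing any fixed vertex form a subtree. All hold, so the decomposition is valid with width 2 − 1 = 1.

Yes; width 1.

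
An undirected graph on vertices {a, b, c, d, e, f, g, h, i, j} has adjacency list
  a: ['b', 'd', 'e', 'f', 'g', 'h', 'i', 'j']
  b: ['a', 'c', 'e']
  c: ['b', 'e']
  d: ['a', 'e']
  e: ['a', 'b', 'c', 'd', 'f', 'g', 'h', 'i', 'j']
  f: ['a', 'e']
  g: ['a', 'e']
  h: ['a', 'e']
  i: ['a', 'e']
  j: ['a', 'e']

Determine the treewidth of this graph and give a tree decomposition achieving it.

The largest bag has 3 vertices, giving width 2; this decomposition certifies tw(G) ≤ 2. For the lower bound, the 3 vertices {b, c, e} are pairwise adjacent, and any tree decomposition puts a clique entirely inside one bag — forcing width ≥ 2. Combining the bounds, tw(G) = 2.

Treewidth 2.
One such decomposition:
Bags: B1 = {a, e, i}  B2 = {a, e, j}  B3 = {a, e, h}  B4 = {a, e, f}  B5 = {a, e, g}  B6 = {a, b, e}  B7 = {a, d, e}  B8 = {b, c, e}
Tree: B1–B2, B1–B3, B3–B4, B3–B5, B2–B6, B3–B7, B6–B8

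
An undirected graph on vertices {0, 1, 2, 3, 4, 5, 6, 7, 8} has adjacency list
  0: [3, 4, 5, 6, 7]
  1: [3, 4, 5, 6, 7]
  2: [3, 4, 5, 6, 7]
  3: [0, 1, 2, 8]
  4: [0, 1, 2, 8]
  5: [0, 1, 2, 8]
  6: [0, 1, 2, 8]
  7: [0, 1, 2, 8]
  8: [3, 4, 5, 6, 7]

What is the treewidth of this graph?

4

A width-4 tree decomposition is:
Bags: B1 = {0, 1, 2, 4, 8}  B2 = {0, 1, 2, 3, 8}  B3 = {0, 1, 2, 6, 8}  B4 = {0, 1, 2, 7, 8}  B5 = {0, 1, 2, 5, 8}
Tree: B1–B2, B2–B3, B3–B4, B4–B5
Each bag holds 5 vertices, so the decomposition has width 4, which upper-bounds the treewidth. For the lower bound: the 5 vertex sets {0,4}, {2,3}, {6,8}, {1}, {7} are disjoint, each induces a connected subgraph, and every pair is joined by at least one edge of G. Contracting each set to a single vertex therefore yields K_{5} as a minor, and since treewidth is minor-monotone, tw(G) ≥ tw(K_{5}) = 4. Hence tw(G) = 4 exactly.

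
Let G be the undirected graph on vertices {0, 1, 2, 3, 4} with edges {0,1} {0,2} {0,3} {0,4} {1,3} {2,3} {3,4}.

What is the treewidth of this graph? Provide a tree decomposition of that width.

Treewidth 2.
One optimal decomposition is:
Bags: B1 = {0, 3, 4}  B2 = {0, 2, 3}  B3 = {0, 1, 3}
Tree: B1–B2, B2–B3

Every bag has size at most 3, so the width is 3 − 1 = 2 and tw(G) ≤ 2. Conversely, {0, 1, 3} is a clique of size 3, and the vertices of any clique must share a bag in every tree decomposition; so some bag has ≥ 3 vertices and tw(G) ≥ 2. Combining the bounds, tw(G) = 2.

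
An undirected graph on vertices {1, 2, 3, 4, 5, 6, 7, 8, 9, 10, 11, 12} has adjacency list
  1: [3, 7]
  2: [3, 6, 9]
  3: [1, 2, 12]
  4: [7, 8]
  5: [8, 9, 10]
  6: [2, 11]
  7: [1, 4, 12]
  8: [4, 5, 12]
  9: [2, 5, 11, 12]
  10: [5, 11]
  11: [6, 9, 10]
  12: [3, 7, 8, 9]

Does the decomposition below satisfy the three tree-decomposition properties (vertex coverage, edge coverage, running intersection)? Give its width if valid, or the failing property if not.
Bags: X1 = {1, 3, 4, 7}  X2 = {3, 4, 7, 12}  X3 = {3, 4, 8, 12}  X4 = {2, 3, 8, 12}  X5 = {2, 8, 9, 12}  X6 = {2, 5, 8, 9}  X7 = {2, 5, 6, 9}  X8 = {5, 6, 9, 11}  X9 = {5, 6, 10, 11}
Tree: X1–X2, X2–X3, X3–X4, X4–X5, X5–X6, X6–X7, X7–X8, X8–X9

Every vertex of G appears in some bag (union = {1, 2, 3, 4, 5, 6, 7, 8, 9, 10, 11, 12}); every edge is covered by a bag; and for each vertex v the set of bags containing v is connected in the bag tree. The decomposition is therefore valid. The largest bag has 4 vertices, so the width is 3.

Yes; width 3.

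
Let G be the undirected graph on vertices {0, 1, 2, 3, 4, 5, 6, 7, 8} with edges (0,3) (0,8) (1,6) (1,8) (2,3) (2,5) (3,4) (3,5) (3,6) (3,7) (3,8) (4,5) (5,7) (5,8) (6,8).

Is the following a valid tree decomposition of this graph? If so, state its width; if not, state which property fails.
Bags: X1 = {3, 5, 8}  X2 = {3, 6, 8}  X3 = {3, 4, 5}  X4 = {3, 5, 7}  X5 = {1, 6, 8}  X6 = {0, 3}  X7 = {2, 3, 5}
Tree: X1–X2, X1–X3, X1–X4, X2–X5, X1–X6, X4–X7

No — edge (8,0) lies in no bag.

A tree decomposition must satisfy three properties: every vertex lies in some bag; for every edge, both endpoints lie together in some bag; and for every vertex, the bags containing it form a connected subtree. Here edge (8,0) lies in no bag, so the decomposition is invalid.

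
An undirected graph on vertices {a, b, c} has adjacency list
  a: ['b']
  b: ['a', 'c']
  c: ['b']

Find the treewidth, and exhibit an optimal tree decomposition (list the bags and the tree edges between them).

Every bag has size at most 2, so the width is 2 − 1 = 1 and tw(G) ≤ 1. Since G has at least one edge (e.g. b–c), it is not an edgeless graph, so tw(G) ≥ 1. Combining the bounds, tw(G) = 1.

Treewidth 1.
One optimal decomposition is:
Bags: B1 = {b, c}  B2 = {a, b}
Tree: B1–B2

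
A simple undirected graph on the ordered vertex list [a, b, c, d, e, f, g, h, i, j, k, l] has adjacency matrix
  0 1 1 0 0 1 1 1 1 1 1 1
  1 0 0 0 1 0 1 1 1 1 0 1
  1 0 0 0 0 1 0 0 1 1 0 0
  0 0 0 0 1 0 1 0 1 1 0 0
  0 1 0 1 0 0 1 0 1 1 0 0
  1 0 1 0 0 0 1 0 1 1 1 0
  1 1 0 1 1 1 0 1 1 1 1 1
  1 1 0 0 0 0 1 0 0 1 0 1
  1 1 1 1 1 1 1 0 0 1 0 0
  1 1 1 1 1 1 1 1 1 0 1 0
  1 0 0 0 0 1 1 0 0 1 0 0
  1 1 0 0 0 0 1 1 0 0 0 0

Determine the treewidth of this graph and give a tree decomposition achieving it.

Treewidth 4.
Bags: B1 = {a, b, g, i, j}  B2 = {a, b, g, h, j}  B3 = {b, e, g, i, j}  B4 = {a, b, g, h, l}  B5 = {a, f, g, i, j}  B6 = {a, f, g, j, k}  B7 = {d, e, g, i, j}  B8 = {a, c, f, i, j}
Tree: B1–B2, B1–B3, B2–B4, B1–B5, B5–B6, B3–B7, B5–B8

Every bag has size at most 5, so the width is 5 − 1 = 4 and tw(G) ≤ 4. For the lower bound, the 5 vertices {a, b, g, h, j} are pairwise adjacent, and any tree decomposition puts a clique entirely inside one bag — forcing width ≥ 4. The upper and lower bounds meet at 4, so that is the treewidth.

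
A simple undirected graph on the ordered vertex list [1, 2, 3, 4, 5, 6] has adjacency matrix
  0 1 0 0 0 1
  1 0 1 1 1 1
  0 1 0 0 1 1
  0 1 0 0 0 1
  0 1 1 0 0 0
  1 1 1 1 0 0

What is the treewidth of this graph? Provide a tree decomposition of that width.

Each bag holds 3 vertices, so the decomposition has width 2, which upper-bounds the treewidth. Conversely, {2, 3, 5} is a clique of size 3, and the vertices of any clique must share a bag in every tree decomposition; so some bag has ≥ 3 vertices and tw(G) ≥ 2. The upper and lower bounds meet at 2, so that is the treewidth.

Treewidth 2.
One optimal decomposition is:
Bags: B1 = {2, 4, 6}  B2 = {2, 3, 6}  B3 = {1, 2, 6}  B4 = {2, 3, 5}
Tree: B1–B2, B2–B3, B2–B4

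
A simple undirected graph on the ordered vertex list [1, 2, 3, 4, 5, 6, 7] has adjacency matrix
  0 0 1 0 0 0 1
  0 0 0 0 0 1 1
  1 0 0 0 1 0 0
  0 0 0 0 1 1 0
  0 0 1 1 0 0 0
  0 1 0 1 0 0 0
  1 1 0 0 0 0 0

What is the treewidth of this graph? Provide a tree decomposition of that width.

Treewidth 2.
One such decomposition:
Bags: B1 = {1, 2, 7}  B2 = {1, 2, 6}  B3 = {1, 4, 6}  B4 = {1, 4, 5}  B5 = {1, 3, 5}
Tree: B1–B2, B2–B3, B3–B4, B4–B5

Every bag has size at most 3, so the width is 3 − 1 = 2 and tw(G) ≤ 2. Since 1–7–2–6–4–5–3–1 is a cycle in G, G is not acyclic. Forests are exactly the graphs of treewidth ≤ 1, so tw(G) ≥ 2. The upper and lower bounds meet at 2, so that is the treewidth.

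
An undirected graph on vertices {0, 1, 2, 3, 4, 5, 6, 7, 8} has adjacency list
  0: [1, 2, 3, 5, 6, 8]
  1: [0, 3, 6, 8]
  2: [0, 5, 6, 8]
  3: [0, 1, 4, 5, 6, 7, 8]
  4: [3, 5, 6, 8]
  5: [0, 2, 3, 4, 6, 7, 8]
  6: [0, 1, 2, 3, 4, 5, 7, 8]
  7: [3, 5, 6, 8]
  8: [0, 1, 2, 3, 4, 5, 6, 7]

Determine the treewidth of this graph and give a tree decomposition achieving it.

Treewidth 4.
One such decomposition:
Bags: B1 = {0, 2, 5, 6, 8}  B2 = {0, 3, 5, 6, 8}  B3 = {3, 4, 5, 6, 8}  B4 = {0, 1, 3, 6, 8}  B5 = {3, 5, 6, 7, 8}
Tree: B1–B2, B2–B3, B2–B4, B3–B5

Each bag holds 5 vertices, so the decomposition has width 4, which upper-bounds the treewidth. On the other hand G contains the 5-clique {0, 2, 5, 6, 8}. A clique must lie in a single bag of any decomposition, so no decomposition can have width below 4. Therefore the treewidth is 4.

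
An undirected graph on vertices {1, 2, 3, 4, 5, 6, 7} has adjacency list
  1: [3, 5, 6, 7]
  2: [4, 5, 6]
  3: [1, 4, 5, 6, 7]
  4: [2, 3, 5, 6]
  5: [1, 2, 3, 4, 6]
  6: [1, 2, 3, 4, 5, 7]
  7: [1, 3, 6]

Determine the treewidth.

A width-3 tree decomposition is:
Bags: B1 = {3, 4, 5, 6}  B2 = {1, 3, 5, 6}  B3 = {1, 3, 6, 7}  B4 = {2, 4, 5, 6}
Tree: B1–B2, B2–B3, B1–B4
The largest bag has 4 vertices, giving width 3; this decomposition certifies tw(G) ≤ 3. Conversely, {2, 4, 5, 6} is a clique of size 4, and the vertices of any clique must share a bag in every tree decomposition; so some bag has ≥ 4 vertices and tw(G) ≥ 3. The upper and lower bounds meet at 3, so that is the treewidth.

3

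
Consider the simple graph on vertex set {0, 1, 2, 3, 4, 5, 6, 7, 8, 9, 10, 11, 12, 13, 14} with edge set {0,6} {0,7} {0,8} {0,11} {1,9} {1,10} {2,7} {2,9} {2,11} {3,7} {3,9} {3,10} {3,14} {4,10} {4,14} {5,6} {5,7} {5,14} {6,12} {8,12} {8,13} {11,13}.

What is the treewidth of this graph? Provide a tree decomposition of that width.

Each bag holds 4 vertices, so the decomposition has width 3, which upper-bounds the treewidth. For the lower bound: the 4 vertex sets {1,4,10}, {14}, {3}, {2,5,7,9} are disjoint, each induces a connected subgraph, and every pair is joined by at least one edge of G. Contracting each set to a single vertex therefore yields K_{4} as a minor, and since treewidth is minor-monotone, tw(G) ≥ tw(K_{4}) = 3. Combining the bounds, tw(G) = 3.

Treewidth 3.
Bags: B1 = {1, 4, 10, 14}  B2 = {1, 3, 10, 14}  B3 = {1, 3, 9, 14}  B4 = {3, 5, 9, 14}  B5 = {3, 5, 7, 9}  B6 = {2, 5, 7, 9}  B7 = {2, 5, 6, 7}  B8 = {0, 2, 6, 7}  B9 = {0, 2, 6, 11}  B10 = {0, 6, 11, 12}  B11 = {0, 8, 11, 12}  B12 = {8, 11, 12, 13}
Tree: B1–B2, B2–B3, B3–B4, B4–B5, B5–B6, B6–B7, B7–B8, B8–B9, B9–B10, B10–B11, B11–B12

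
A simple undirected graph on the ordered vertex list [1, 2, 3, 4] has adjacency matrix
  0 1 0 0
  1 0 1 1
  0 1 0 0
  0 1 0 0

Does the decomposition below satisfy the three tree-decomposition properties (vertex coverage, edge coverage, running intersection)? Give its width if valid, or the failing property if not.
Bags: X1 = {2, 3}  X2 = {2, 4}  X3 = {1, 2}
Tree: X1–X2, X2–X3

Checking the three conditions: (i) the bags cover all of {1, 2, 3, 4}; (ii) for each edge, some bag contains both endpoints; (iii) the bags containing any fixed vertex form a subtree. All hold, so the decomposition is valid with width 2 − 1 = 1.

Yes; width 1.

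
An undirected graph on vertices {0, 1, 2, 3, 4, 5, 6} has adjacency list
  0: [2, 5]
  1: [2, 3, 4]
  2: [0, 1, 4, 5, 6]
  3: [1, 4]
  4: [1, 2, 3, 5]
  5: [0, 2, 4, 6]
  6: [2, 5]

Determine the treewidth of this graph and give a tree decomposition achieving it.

Each bag holds 3 vertices, so the decomposition has width 2, which upper-bounds the treewidth. On the other hand G contains the 3-clique {1, 2, 4}. A clique must lie in a single bag of any decomposition, so no decomposition can have width below 2. The upper and lower bounds meet at 2, so that is the treewidth.

Treewidth 2.
Bags: B1 = {2, 4, 5}  B2 = {0, 2, 5}  B3 = {1, 2, 4}  B4 = {2, 5, 6}  B5 = {1, 3, 4}
Tree: B1–B2, B1–B3, B2–B4, B3–B5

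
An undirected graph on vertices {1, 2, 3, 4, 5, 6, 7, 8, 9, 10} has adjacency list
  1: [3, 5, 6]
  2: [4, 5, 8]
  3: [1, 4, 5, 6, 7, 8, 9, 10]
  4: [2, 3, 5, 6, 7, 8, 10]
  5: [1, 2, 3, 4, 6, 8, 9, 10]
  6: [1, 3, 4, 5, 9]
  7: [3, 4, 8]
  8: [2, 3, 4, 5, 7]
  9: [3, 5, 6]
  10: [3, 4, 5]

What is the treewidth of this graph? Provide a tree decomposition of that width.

Each bag holds 4 vertices, so the decomposition has width 3, which upper-bounds the treewidth. Conversely, {2, 4, 5, 8} is a clique of size 4, and the vertices of any clique must share a bag in every tree decomposition; so some bag has ≥ 4 vertices and tw(G) ≥ 3. Combining the bounds, tw(G) = 3.

Treewidth 3.
One such decomposition:
Bags: B1 = {3, 4, 5, 6}  B2 = {3, 4, 5, 10}  B3 = {3, 4, 5, 8}  B4 = {3, 5, 6, 9}  B5 = {3, 4, 7, 8}  B6 = {2, 4, 5, 8}  B7 = {1, 3, 5, 6}
Tree: B1–B2, B1–B3, B1–B4, B3–B5, B3–B6, B1–B7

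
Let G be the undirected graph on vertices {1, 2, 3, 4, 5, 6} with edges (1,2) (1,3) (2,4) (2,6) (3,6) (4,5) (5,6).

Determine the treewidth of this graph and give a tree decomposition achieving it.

Treewidth 2.
Bags: B1 = {1, 3, 6}  B2 = {1, 2, 6}  B3 = {2, 5, 6}  B4 = {2, 4, 5}
Tree: B1–B2, B2–B3, B3–B4

The largest bag has 3 vertices, giving width 2; this decomposition certifies tw(G) ≤ 2. Since 3–1–2–6–3 is a cycle in G, G is not acyclic. Forests are exactly the graphs of treewidth ≤ 1, so tw(G) ≥ 2. Therefore the treewidth is 2.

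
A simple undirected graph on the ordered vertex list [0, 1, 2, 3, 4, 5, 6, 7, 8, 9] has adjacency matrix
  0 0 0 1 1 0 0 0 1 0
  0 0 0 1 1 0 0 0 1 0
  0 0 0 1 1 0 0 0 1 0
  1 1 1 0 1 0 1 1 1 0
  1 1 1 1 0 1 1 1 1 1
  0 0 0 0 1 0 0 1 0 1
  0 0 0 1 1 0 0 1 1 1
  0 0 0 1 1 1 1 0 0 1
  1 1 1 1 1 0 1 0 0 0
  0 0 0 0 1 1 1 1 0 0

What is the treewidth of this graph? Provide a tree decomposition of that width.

Every bag has size at most 4, so the width is 4 − 1 = 3 and tw(G) ≤ 3. For the lower bound, the 4 vertices {4, 5, 7, 9} are pairwise adjacent, and any tree decomposition puts a clique entirely inside one bag — forcing width ≥ 3. Therefore the treewidth is 3.

Treewidth 3.
Bags: B1 = {2, 3, 4, 8}  B2 = {1, 3, 4, 8}  B3 = {0, 3, 4, 8}  B4 = {3, 4, 6, 8}  B5 = {3, 4, 6, 7}  B6 = {4, 6, 7, 9}  B7 = {4, 5, 7, 9}
Tree: B1–B2, B1–B3, B2–B4, B4–B5, B5–B6, B6–B7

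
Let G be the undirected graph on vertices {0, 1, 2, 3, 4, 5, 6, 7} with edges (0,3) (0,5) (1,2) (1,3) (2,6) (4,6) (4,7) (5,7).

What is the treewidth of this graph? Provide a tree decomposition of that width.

The largest bag has 3 vertices, giving width 2; this decomposition certifies tw(G) ≤ 2. Since 3–0–5–7–4–6–2–1–3 is a cycle in G, G is not acyclic. Forests are exactly the graphs of treewidth ≤ 1, so tw(G) ≥ 2. Therefore the treewidth is 2.

Treewidth 2.
One such decomposition:
Bags: B1 = {0, 3, 5}  B2 = {3, 5, 7}  B3 = {3, 4, 7}  B4 = {3, 4, 6}  B5 = {2, 3, 6}  B6 = {1, 2, 3}
Tree: B1–B2, B2–B3, B3–B4, B4–B5, B5–B6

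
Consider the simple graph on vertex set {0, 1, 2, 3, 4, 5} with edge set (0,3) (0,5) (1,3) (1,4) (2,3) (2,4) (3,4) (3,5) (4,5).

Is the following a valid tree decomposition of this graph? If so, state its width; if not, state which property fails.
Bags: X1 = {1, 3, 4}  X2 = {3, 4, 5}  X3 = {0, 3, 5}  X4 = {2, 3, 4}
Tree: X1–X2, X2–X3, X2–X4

Yes; width 2.

Vertex coverage: the bags together contain {0, 1, 2, 3, 4, 5}, the full vertex set. Edge coverage: each edge of G has both endpoints in at least one bag. Running intersection: for every vertex, the bags containing it form a connected subtree. All three properties hold, so this is a valid tree decomposition of width max|bag| − 1 = 2, and hence tw(G) ≤ 2.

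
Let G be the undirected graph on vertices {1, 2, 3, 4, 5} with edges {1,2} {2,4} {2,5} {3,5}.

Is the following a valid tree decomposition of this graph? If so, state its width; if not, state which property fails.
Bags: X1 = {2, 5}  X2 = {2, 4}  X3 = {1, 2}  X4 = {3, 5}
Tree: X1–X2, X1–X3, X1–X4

Yes; width 1.

Every vertex of G appears in some bag (union = {1, 2, 3, 4, 5}); every edge is covered by a bag; and for each vertex v the set of bags containing v is connected in the bag tree. The decomposition is therefore valid. The largest bag has 2 vertices, so the width is 1.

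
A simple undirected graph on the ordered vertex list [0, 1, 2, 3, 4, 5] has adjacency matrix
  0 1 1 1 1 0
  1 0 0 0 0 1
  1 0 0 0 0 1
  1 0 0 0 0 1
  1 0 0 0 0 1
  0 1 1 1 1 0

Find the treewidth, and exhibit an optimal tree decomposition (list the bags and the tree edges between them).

Every bag has size at most 3, so the width is 3 − 1 = 2 and tw(G) ≤ 2. For the lower bound, G contains the cycle 0–1–5–4–0, so G is not a forest; only forests have treewidth ≤ 1, hence tw(G) ≥ 2. Hence tw(G) = 2 exactly.

Treewidth 2.
Bags: B1 = {0, 1, 5}  B2 = {0, 4, 5}  B3 = {0, 3, 5}  B4 = {0, 2, 5}
Tree: B1–B2, B2–B3, B3–B4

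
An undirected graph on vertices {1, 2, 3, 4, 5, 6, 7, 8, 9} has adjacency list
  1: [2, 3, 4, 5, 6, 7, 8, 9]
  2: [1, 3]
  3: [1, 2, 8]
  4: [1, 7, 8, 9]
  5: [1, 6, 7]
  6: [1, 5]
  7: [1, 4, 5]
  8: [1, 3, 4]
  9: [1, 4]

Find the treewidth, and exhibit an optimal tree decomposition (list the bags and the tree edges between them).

Every bag has size at most 3, so the width is 3 − 1 = 2 and tw(G) ≤ 2. On the other hand G contains the 3-clique {1, 2, 3}. A clique must lie in a single bag of any decomposition, so no decomposition can have width below 2. Therefore the treewidth is 2.

Treewidth 2.
Bags: B1 = {1, 2, 3}  B2 = {1, 3, 8}  B3 = {1, 4, 8}  B4 = {1, 4, 7}  B5 = {1, 4, 9}  B6 = {1, 5, 7}  B7 = {1, 5, 6}
Tree: B1–B2, B2–B3, B3–B4, B4–B5, B4–B6, B6–B7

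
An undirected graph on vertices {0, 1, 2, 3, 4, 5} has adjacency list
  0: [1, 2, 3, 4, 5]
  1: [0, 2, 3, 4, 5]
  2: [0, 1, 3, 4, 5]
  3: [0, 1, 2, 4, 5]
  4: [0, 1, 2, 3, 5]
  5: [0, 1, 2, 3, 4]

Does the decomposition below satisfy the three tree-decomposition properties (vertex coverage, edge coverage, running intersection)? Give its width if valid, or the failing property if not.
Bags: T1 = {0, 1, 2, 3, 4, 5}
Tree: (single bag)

Yes; width 5.

Every vertex of G appears in some bag (union = {0, 1, 2, 3, 4, 5}); every edge is covered by a bag; and for each vertex v the set of bags containing v is connected in the bag tree. The decomposition is therefore valid. The largest bag has 6 vertices, so the width is 5.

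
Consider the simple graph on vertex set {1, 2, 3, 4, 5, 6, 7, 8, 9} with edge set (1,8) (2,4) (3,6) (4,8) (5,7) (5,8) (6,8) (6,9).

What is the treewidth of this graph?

A width-1 tree decomposition is:
Bags: B1 = {1, 8}  B2 = {5, 8}  B3 = {6, 8}  B4 = {4, 8}  B5 = {6, 9}  B6 = {5, 7}  B7 = {2, 4}  B8 = {3, 6}
Tree: B1–B2, B2–B3, B2–B4, B3–B5, B2–B6, B4–B7, B3–B8
Every bag has size at most 2, so the width is 2 − 1 = 1 and tw(G) ≤ 1. Any graph with an edge has treewidth ≥ 1, and G has the edge 8–1. The upper and lower bounds meet at 1, so that is the treewidth.

1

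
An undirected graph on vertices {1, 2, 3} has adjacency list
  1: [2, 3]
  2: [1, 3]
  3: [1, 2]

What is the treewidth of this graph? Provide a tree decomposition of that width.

Treewidth 2.
One optimal decomposition is:
Bags: B1 = {1, 2, 3}
Tree: (single bag)

With just one bag of size 3, the width is 3 − 1 = 2, so tw(G) ≤ 2. Conversely, {1, 2, 3} is a clique of size 3, and the vertices of any clique must share a bag in every tree decomposition; so some bag has ≥ 3 vertices and tw(G) ≥ 2. Therefore the treewidth is 2.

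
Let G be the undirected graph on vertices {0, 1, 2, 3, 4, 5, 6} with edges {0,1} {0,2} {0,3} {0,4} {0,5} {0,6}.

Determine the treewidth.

1

A width-1 tree decomposition is:
Bags: B1 = {0, 6}  B2 = {0, 2}  B3 = {0, 5}  B4 = {0, 1}  B5 = {0, 3}  B6 = {0, 4}
Tree: B1–B2, B1–B3, B3–B4, B1–B5, B5–B6
Each bag holds 2 vertices, so the decomposition has width 1, which upper-bounds the treewidth. G has an edge, so its treewidth is at least 1. Hence tw(G) = 1 exactly.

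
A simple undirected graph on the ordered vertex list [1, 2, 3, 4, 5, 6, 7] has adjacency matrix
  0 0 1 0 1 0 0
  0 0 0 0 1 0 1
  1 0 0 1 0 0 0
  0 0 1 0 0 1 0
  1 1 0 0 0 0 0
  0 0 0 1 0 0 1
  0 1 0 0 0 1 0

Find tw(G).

2

A width-2 tree decomposition is:
Bags: B1 = {2, 5, 7}  B2 = {5, 6, 7}  B3 = {4, 5, 6}  B4 = {3, 4, 5}  B5 = {1, 3, 5}
Tree: B1–B2, B2–B3, B3–B4, B4–B5
Every bag has size at most 3, so the width is 3 − 1 = 2 and tw(G) ≤ 2. Since 5–2–7–6–4–3–1–5 is a cycle in G, G is not acyclic. Forests are exactly the graphs of treewidth ≤ 1, so tw(G) ≥ 2. Hence tw(G) = 2 exactly.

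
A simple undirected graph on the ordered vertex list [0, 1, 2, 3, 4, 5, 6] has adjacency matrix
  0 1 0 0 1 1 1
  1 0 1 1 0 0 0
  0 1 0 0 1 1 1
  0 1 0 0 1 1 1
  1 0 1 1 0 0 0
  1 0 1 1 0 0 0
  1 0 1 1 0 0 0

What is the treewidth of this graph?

3

A width-3 tree decomposition is:
Bags: B1 = {0, 2, 3, 4}  B2 = {0, 1, 2, 3}  B3 = {0, 2, 3, 6}  B4 = {0, 2, 3, 5}
Tree: B1–B2, B2–B3, B3–B4
Every bag has size at most 4, so the width is 4 − 1 = 3 and tw(G) ≤ 3. For the lower bound: the 4 vertex sets {0,4}, {1,2}, {3}, {6} are disjoint, each induces a connected subgraph, and every pair is joined by at least one edge of G. Contracting each set to a single vertex therefore yields K_{4} as a minor, and since treewidth is minor-monotone, tw(G) ≥ tw(K_{4}) = 3. Therefore the treewidth is 3.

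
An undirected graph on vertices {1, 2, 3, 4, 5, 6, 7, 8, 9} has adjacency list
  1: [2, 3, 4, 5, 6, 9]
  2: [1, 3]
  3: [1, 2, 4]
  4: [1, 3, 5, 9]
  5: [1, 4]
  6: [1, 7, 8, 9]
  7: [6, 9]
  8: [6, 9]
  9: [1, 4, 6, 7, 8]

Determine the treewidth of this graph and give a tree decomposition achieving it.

Treewidth 2.
Bags: B1 = {1, 6, 9}  B2 = {1, 4, 9}  B3 = {6, 7, 9}  B4 = {1, 3, 4}  B5 = {6, 8, 9}  B6 = {1, 4, 5}  B7 = {1, 2, 3}
Tree: B1–B2, B1–B3, B2–B4, B3–B5, B4–B6, B4–B7

The largest bag has 3 vertices, giving width 2; this decomposition certifies tw(G) ≤ 2. On the other hand G contains the 3-clique {6, 8, 9}. A clique must lie in a single bag of any decomposition, so no decomposition can have width below 2. Hence tw(G) = 2 exactly.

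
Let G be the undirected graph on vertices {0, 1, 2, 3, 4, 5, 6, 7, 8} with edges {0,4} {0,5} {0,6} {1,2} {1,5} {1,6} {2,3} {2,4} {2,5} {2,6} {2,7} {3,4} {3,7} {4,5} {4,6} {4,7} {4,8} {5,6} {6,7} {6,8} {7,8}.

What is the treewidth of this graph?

3

A width-3 tree decomposition is:
Bags: B1 = {2, 4, 5, 6}  B2 = {2, 4, 6, 7}  B3 = {4, 6, 7, 8}  B4 = {2, 3, 4, 7}  B5 = {0, 4, 5, 6}  B6 = {1, 2, 5, 6}
Tree: B1–B2, B2–B3, B2–B4, B1–B5, B1–B6
Each bag holds 4 vertices, so the decomposition has width 3, which upper-bounds the treewidth. For the lower bound, the 4 vertices {1, 2, 5, 6} are pairwise adjacent, and any tree decomposition puts a clique entirely inside one bag — forcing width ≥ 3. Combining the bounds, tw(G) = 3.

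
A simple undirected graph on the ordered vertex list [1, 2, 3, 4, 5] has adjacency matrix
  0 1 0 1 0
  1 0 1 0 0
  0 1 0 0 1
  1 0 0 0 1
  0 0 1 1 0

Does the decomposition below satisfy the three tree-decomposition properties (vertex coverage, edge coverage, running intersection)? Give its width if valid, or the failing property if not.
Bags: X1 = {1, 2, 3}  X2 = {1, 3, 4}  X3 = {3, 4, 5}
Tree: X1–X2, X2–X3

Every vertex of G appears in some bag (union = {1, 2, 3, 4, 5}); every edge is covered by a bag; and for each vertex v the set of bags containing v is connected in the bag tree. The decomposition is therefore valid. The largest bag has 3 vertices, so the width is 2.

Yes; width 2.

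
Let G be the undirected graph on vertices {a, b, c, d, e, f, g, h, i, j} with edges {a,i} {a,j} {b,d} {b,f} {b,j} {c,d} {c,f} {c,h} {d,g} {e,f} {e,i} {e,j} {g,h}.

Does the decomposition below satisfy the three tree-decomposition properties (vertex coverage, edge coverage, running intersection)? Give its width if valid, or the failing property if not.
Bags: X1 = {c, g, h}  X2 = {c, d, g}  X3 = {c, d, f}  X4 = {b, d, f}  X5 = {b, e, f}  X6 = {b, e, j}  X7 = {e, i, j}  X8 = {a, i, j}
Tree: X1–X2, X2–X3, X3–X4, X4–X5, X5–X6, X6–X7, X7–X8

Every vertex of G appears in some bag (union = {a, b, c, d, e, f, g, h, i, j}); every edge is covered by a bag; and for each vertex v the set of bags containing v is connected in the bag tree. The decomposition is therefore valid. The largest bag has 3 vertices, so the width is 2.

Yes; width 2.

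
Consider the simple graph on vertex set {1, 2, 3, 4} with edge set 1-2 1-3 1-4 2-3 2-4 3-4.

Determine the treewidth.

A width-3 tree decomposition is:
Bags: B1 = {1, 2, 3, 4}
Tree: (single bag)
With just one bag of size 4, the width is 4 − 1 = 3, so tw(G) ≤ 3. On the other hand G contains the 4-clique {1, 2, 3, 4}. A clique must lie in a single bag of any decomposition, so no decomposition can have width below 3. Hence tw(G) = 3 exactly.

3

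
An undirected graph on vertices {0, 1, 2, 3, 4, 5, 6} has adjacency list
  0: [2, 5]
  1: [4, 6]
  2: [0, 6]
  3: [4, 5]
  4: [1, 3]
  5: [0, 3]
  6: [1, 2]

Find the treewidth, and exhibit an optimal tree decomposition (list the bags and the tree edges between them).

The largest bag has 3 vertices, giving width 2; this decomposition certifies tw(G) ≤ 2. For the lower bound, G contains the cycle 2–0–5–3–4–1–6–2, so G is not a forest; only forests have treewidth ≤ 1, hence tw(G) ≥ 2. Hence tw(G) = 2 exactly.

Treewidth 2.
Bags: B1 = {0, 2, 5}  B2 = {2, 3, 5}  B3 = {2, 3, 4}  B4 = {1, 2, 4}  B5 = {1, 2, 6}
Tree: B1–B2, B2–B3, B3–B4, B4–B5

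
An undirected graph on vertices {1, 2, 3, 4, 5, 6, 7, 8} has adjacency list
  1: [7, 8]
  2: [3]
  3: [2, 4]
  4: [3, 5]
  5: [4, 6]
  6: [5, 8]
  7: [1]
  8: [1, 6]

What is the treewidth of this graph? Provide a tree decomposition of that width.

Treewidth 1.
One such decomposition:
Bags: B1 = {2, 3}  B2 = {3, 4}  B3 = {4, 5}  B4 = {5, 6}  B5 = {6, 8}  B6 = {1, 8}  B7 = {1, 7}
Tree: B1–B2, B2–B3, B3–B4, B4–B5, B5–B6, B6–B7

The largest bag has 2 vertices, giving width 1; this decomposition certifies tw(G) ≤ 1. Since G has at least one edge (e.g. 2–3), it is not an edgeless graph, so tw(G) ≥ 1. Therefore the treewidth is 1.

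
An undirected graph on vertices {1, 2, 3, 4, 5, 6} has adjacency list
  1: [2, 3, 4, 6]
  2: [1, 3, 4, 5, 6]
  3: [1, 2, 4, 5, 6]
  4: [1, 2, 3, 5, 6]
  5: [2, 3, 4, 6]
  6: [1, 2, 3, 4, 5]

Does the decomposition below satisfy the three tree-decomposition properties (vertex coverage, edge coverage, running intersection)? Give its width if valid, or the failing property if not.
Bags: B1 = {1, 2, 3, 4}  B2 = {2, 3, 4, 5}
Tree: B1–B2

A tree decomposition must satisfy three properties: every vertex lies in some bag; for every edge, both endpoints lie together in some bag; and for every vertex, the bags containing it form a connected subtree. Here vertex 6 appears in no bag, so the decomposition is invalid.

No — vertex 6 appears in no bag.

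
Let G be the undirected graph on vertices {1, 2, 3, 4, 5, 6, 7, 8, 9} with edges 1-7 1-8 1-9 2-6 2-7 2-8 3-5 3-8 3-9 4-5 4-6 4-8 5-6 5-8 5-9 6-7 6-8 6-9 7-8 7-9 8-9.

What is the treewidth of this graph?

3

A width-3 tree decomposition is:
Bags: B1 = {3, 5, 8, 9}  B2 = {5, 6, 8, 9}  B3 = {6, 7, 8, 9}  B4 = {1, 7, 8, 9}  B5 = {4, 5, 6, 8}  B6 = {2, 6, 7, 8}
Tree: B1–B2, B2–B3, B3–B4, B2–B5, B3–B6
Every bag has size at most 4, so the width is 4 − 1 = 3 and tw(G) ≤ 3. On the other hand G contains the 4-clique {1, 7, 8, 9}. A clique must lie in a single bag of any decomposition, so no decomposition can have width below 3. Hence tw(G) = 3 exactly.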